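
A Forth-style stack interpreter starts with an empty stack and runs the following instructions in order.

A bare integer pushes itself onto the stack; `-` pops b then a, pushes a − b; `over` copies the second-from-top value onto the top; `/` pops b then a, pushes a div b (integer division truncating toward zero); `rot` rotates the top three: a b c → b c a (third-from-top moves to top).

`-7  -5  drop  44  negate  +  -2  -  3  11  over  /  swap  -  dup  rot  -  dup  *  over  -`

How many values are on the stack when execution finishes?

-7     → [-7]
-5     → [-7, -5]
drop   → [-7]
44     → [-7, 44]
negate → [-7, -44]
+      → [-51]
-2     → [-51, -2]
-      → [-49]
3      → [-49, 3]
11     → [-49, 3, 11]
over   → [-49, 3, 11, 3]
/      → [-49, 3, 3]
swap   → [-49, 3, 3]
-      → [-49, 0]
dup    → [-49, 0, 0]
rot    → [0, 0, -49]
-      → [0, 49]
dup    → [0, 49, 49]
*      → [0, 2401]
over   → [0, 2401, 0]
-      → [0, 2401]

2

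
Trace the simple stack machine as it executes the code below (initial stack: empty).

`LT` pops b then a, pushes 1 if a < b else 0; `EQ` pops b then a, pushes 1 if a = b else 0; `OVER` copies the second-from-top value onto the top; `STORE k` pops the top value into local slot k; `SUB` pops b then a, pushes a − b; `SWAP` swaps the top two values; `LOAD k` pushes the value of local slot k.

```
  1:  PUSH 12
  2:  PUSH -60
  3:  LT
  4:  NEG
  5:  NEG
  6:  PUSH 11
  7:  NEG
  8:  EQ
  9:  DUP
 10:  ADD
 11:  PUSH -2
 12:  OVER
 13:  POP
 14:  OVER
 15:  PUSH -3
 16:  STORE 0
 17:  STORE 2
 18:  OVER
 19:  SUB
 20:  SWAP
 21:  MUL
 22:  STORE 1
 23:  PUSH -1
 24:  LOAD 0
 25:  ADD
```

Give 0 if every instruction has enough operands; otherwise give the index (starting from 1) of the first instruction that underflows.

0

PUSH 12  : [12]
PUSH -60 : [12, -60]
LT       : [0]
NEG      : [0]
NEG      : [0]
PUSH 11  : [0, 11]
NEG      : [0, -11]
EQ       : [0]
DUP      : [0, 0]
ADD      : [0]
PUSH -2  : [0, -2]
OVER     : [0, -2, 0]
POP      : [0, -2]
OVER     : [0, -2, 0]
PUSH -3  : [0, -2, 0, -3]
STORE 0  : [0, -2, 0]
STORE 2  : [0, -2]
OVER     : [0, -2, 0]
SUB      : [0, -2]
SWAP     : [-2, 0]
MUL      : [0]
STORE 1  : []
PUSH -1  : [-1]
LOAD 0   : [-1, -3]
ADD      : [-4]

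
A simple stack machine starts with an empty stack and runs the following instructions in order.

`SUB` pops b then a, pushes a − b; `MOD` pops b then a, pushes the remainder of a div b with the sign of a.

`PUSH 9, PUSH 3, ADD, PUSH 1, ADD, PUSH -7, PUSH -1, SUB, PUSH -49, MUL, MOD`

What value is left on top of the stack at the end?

13

PUSH 9    [9]
PUSH 3    [9, 3]
ADD       [12]
PUSH 1    [12, 1]
ADD       [13]
PUSH -7   [13, -7]
PUSH -1   [13, -7, -1]
SUB       [13, -6]
PUSH -49  [13, -6, -49]
MUL       [13, 294]
MOD       [13]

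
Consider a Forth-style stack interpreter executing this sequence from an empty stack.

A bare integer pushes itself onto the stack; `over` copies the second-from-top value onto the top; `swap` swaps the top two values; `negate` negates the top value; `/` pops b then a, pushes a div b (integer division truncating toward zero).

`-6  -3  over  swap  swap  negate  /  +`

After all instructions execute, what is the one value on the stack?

-6     -> [-6]
-3     -> [-6, -3]
over   -> [-6, -3, -6]
swap   -> [-6, -6, -3]
swap   -> [-6, -3, -6]
negate -> [-6, -3, 6]
/      -> [-6, 0]
+      -> [-6]

-6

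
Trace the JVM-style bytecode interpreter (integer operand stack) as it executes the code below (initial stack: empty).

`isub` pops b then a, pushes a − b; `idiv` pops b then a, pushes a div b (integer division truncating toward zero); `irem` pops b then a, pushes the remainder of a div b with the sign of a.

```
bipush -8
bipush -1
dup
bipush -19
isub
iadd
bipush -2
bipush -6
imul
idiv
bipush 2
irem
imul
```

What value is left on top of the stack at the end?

-8

bipush -8  : -8
bipush -1  : -8 -1
dup        : -8 -1 -1
bipush -19 : -8 -1 -1 -19
isub       : -8 -1 18
iadd       : -8 17
bipush -2  : -8 17 -2
bipush -6  : -8 17 -2 -6
imul       : -8 17 12
idiv       : -8 1
bipush 2   : -8 1 2
irem       : -8 1
imul       : -8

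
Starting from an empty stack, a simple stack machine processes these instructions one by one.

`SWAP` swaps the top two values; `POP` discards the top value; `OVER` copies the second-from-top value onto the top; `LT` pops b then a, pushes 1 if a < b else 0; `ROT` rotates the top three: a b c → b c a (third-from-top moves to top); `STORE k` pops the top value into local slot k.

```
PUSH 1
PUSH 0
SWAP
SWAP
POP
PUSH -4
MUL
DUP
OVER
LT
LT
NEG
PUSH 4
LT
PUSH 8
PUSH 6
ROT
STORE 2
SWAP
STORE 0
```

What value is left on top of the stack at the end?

6

PUSH 1  -> [1]
PUSH 0  -> [1, 0]
SWAP    -> [0, 1]
SWAP    -> [1, 0]
POP     -> [1]
PUSH -4 -> [1, -4]
MUL     -> [-4]
DUP     -> [-4, -4]
OVER    -> [-4, -4, -4]
LT      -> [-4, 0]
LT      -> [1]
NEG     -> [-1]
PUSH 4  -> [-1, 4]
LT      -> [1]
PUSH 8  -> [1, 8]
PUSH 6  -> [1, 8, 6]
ROT     -> [8, 6, 1]
STORE 2 -> [8, 6]
SWAP    -> [6, 8]
STORE 0 -> [6]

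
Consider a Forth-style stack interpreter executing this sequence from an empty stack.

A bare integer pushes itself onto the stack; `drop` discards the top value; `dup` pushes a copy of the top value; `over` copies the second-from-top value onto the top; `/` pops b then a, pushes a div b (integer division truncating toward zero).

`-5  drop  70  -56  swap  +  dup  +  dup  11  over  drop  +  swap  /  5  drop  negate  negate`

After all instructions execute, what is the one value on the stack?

-5     → [-5]
drop   → []
70     → [70]
-56    → [70, -56]
swap   → [-56, 70]
+      → [14]
dup    → [14, 14]
+      → [28]
dup    → [28, 28]
11     → [28, 28, 11]
over   → [28, 28, 11, 28]
drop   → [28, 28, 11]
+      → [28, 39]
swap   → [39, 28]
/      → [1]
5      → [1, 5]
drop   → [1]
negate → [-1]
negate → [1]

1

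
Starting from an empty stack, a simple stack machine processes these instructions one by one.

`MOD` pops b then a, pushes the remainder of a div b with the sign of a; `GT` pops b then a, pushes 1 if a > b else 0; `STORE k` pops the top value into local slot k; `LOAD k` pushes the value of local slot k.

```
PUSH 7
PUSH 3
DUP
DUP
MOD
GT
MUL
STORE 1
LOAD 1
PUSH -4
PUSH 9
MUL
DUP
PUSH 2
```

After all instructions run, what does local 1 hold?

PUSH 7  -> 7
PUSH 3  -> 7 3
DUP     -> 7 3 3
DUP     -> 7 3 3 3
MOD     -> 7 3 0
GT      -> 7 1
MUL     -> 7
STORE 1 -> (empty)
LOAD 1  -> 7
PUSH -4 -> 7 -4
PUSH 9  -> 7 -4 9
MUL     -> 7 -36
DUP     -> 7 -36 -36
PUSH 2  -> 7 -36 -36 2

7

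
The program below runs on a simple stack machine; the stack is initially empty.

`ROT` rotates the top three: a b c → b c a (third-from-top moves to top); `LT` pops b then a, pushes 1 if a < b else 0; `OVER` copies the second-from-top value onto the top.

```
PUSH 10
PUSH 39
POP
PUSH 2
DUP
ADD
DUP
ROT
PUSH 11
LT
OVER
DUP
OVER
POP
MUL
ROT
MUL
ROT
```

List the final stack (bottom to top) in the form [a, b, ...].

PUSH 10  [10]
PUSH 39  [10, 39]
POP      [10]
PUSH 2   [10, 2]
DUP      [10, 2, 2]
ADD      [10, 4]
DUP      [10, 4, 4]
ROT      [4, 4, 10]
PUSH 11  [4, 4, 10, 11]
LT       [4, 4, 1]
OVER     [4, 4, 1, 4]
DUP      [4, 4, 1, 4, 4]
OVER     [4, 4, 1, 4, 4, 4]
POP      [4, 4, 1, 4, 4]
MUL      [4, 4, 1, 16]
ROT      [4, 1, 16, 4]
MUL      [4, 1, 64]
ROT      [1, 64, 4]

[1, 64, 4]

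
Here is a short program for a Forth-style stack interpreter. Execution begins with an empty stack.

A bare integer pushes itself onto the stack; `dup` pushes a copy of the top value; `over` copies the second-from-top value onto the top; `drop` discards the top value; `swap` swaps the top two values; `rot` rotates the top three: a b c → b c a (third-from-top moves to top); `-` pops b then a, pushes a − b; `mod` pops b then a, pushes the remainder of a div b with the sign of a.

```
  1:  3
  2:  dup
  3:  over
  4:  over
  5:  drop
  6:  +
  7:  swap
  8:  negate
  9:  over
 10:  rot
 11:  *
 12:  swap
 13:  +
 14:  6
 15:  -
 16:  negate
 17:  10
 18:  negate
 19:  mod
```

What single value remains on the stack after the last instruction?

3      : 3
dup    : 3 3
over   : 3 3 3
over   : 3 3 3 3
drop   : 3 3 3
+      : 3 6
swap   : 6 3
negate : 6 -3
over   : 6 -3 6
rot    : -3 6 6
*      : -3 36
swap   : 36 -3
+      : 33
6      : 33 6
-      : 27
negate : -27
10     : -27 10
negate : -27 -10
mod    : -7

-7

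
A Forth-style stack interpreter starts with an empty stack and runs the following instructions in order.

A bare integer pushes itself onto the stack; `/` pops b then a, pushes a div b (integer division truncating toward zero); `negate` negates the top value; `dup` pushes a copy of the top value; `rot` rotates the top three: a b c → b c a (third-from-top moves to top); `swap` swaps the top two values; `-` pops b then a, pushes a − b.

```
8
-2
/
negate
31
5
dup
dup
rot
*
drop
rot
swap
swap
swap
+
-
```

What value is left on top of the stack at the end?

22

8      -> 8
-2     -> 8 -2
/      -> -4
negate -> 4
31     -> 4 31
5      -> 4 31 5
dup    -> 4 31 5 5
dup    -> 4 31 5 5 5
rot    -> 4 31 5 5 5
*      -> 4 31 5 25
drop   -> 4 31 5
rot    -> 31 5 4
swap   -> 31 4 5
swap   -> 31 5 4
swap   -> 31 4 5
+      -> 31 9
-      -> 22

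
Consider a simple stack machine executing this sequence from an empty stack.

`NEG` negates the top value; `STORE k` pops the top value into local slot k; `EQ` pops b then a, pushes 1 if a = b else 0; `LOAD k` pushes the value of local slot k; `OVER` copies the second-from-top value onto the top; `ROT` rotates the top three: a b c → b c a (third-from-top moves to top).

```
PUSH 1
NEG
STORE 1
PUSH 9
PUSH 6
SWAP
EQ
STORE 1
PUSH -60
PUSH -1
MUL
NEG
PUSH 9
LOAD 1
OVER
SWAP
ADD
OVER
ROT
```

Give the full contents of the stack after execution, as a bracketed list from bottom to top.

PUSH 1   : [1]
NEG      : [-1]
STORE 1  : []
PUSH 9   : [9]
PUSH 6   : [9, 6]
SWAP     : [6, 9]
EQ       : [0]
STORE 1  : []
PUSH -60 : [-60]
PUSH -1  : [-60, -1]
MUL      : [60]
NEG      : [-60]
PUSH 9   : [-60, 9]
LOAD 1   : [-60, 9, 0]
OVER     : [-60, 9, 0, 9]
SWAP     : [-60, 9, 9, 0]
ADD      : [-60, 9, 9]
OVER     : [-60, 9, 9, 9]
ROT      : [-60, 9, 9, 9]

[-60, 9, 9, 9]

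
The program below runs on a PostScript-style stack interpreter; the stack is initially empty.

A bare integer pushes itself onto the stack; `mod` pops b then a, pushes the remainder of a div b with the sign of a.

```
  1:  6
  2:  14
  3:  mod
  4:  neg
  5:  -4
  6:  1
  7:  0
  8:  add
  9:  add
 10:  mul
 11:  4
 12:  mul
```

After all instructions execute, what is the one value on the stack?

72

6   -> 6
14  -> 6 14
mod -> 6
neg -> -6
-4  -> -6 -4
1   -> -6 -4 1
0   -> -6 -4 1 0
add -> -6 -4 1
add -> -6 -3
mul -> 18
4   -> 18 4
mul -> 72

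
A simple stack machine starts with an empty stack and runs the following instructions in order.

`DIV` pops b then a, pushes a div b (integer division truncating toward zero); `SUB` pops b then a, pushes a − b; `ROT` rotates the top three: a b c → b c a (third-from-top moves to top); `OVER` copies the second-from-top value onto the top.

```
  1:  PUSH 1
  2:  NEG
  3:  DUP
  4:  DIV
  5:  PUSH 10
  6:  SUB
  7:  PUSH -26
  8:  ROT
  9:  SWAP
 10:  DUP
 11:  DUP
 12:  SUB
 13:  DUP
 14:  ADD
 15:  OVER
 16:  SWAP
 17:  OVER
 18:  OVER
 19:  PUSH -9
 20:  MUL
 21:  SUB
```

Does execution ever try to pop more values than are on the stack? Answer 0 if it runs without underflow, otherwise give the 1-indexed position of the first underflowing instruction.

PUSH 1    [1]
NEG       [-1]
DUP       [-1, -1]
DIV       [1]
PUSH 10   [1, 10]
SUB       [-9]
PUSH -26  [-9, -26]
ROT  — needs 3 operands, stack has 2 → underflow

8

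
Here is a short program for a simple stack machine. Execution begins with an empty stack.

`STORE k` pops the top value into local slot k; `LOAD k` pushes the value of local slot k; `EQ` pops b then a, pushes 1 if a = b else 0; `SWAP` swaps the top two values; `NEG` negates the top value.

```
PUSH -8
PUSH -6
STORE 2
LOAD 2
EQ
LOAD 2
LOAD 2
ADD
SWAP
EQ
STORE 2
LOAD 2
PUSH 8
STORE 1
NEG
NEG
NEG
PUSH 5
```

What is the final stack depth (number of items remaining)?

PUSH -8 : -8
PUSH -6 : -8 -6
STORE 2 : -8
LOAD 2  : -8 -6
EQ      : 0
LOAD 2  : 0 -6
LOAD 2  : 0 -6 -6
ADD     : 0 -12
SWAP    : -12 0
EQ      : 0
STORE 2 : (empty)
LOAD 2  : 0
PUSH 8  : 0 8
STORE 1 : 0
NEG     : 0
NEG     : 0
NEG     : 0
PUSH 5  : 0 5

2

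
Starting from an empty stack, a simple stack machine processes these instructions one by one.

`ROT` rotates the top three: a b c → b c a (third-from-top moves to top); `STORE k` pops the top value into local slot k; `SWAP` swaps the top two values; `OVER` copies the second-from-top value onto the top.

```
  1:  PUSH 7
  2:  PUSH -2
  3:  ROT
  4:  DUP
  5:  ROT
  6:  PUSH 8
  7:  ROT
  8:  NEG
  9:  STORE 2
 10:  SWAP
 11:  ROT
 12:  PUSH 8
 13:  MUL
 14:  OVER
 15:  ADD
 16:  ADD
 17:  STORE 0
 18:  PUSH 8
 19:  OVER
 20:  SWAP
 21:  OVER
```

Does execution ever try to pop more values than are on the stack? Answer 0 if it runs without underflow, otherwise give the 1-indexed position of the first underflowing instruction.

3

PUSH 7  : [7]
PUSH -2 : [7, -2]
ROT  — needs 3 operands, stack has 2 → underflow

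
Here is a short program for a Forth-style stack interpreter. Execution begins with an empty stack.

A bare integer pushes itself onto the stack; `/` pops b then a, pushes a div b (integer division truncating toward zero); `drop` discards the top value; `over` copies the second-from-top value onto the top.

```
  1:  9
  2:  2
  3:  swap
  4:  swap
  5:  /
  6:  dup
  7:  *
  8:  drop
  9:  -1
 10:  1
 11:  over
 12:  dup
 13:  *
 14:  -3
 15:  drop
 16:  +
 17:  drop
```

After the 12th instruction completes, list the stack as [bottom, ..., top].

9    : 9
2    : 9 2
swap : 2 9
swap : 9 2
/    : 4
dup  : 4 4
*    : 16
drop : (empty)
-1   : -1
1    : -1 1
over : -1 1 -1
dup  : -1 1 -1 -1

[-1, 1, -1, -1]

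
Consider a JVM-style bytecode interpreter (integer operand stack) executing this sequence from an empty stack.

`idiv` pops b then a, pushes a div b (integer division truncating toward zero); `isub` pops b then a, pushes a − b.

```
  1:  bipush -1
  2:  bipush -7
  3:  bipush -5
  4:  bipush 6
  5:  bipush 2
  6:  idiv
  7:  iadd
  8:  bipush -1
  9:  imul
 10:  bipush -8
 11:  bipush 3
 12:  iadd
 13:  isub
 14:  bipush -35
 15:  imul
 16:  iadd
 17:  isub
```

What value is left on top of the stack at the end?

bipush -1  -> [-1]
bipush -7  -> [-1, -7]
bipush -5  -> [-1, -7, -5]
bipush 6   -> [-1, -7, -5, 6]
bipush 2   -> [-1, -7, -5, 6, 2]
idiv       -> [-1, -7, -5, 3]
iadd       -> [-1, -7, -2]
bipush -1  -> [-1, -7, -2, -1]
imul       -> [-1, -7, 2]
bipush -8  -> [-1, -7, 2, -8]
bipush 3   -> [-1, -7, 2, -8, 3]
iadd       -> [-1, -7, 2, -5]
isub       -> [-1, -7, 7]
bipush -35 -> [-1, -7, 7, -35]
imul       -> [-1, -7, -245]
iadd       -> [-1, -252]
isub       -> [251]

251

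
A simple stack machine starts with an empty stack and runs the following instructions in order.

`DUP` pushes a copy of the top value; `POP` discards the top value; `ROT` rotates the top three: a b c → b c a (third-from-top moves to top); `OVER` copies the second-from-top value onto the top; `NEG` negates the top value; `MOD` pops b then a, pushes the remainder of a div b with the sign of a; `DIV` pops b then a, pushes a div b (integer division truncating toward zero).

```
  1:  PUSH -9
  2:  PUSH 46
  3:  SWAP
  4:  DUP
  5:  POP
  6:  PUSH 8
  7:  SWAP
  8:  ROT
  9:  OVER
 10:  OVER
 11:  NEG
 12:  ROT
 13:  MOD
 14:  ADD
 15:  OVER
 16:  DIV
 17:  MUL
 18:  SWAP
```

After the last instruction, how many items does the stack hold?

PUSH -9 → [-9]
PUSH 46 → [-9, 46]
SWAP    → [46, -9]
DUP     → [46, -9, -9]
POP     → [46, -9]
PUSH 8  → [46, -9, 8]
SWAP    → [46, 8, -9]
ROT     → [8, -9, 46]
OVER    → [8, -9, 46, -9]
OVER    → [8, -9, 46, -9, 46]
NEG     → [8, -9, 46, -9, -46]
ROT     → [8, -9, -9, -46, 46]
MOD     → [8, -9, -9, 0]
ADD     → [8, -9, -9]
OVER    → [8, -9, -9, -9]
DIV     → [8, -9, 1]
MUL     → [8, -9]
SWAP    → [-9, 8]

2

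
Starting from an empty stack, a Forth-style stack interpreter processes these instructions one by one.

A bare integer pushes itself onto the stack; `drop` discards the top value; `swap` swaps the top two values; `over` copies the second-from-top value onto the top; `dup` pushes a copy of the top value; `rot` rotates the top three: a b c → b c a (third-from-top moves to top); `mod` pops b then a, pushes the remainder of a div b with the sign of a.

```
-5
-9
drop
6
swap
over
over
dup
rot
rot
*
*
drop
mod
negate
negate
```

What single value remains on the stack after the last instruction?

1

-5     : [-5]
-9     : [-5, -9]
drop   : [-5]
6      : [-5, 6]
swap   : [6, -5]
over   : [6, -5, 6]
over   : [6, -5, 6, -5]
dup    : [6, -5, 6, -5, -5]
rot    : [6, -5, -5, -5, 6]
rot    : [6, -5, -5, 6, -5]
*      : [6, -5, -5, -30]
*      : [6, -5, 150]
drop   : [6, -5]
mod    : [1]
negate : [-1]
negate : [1]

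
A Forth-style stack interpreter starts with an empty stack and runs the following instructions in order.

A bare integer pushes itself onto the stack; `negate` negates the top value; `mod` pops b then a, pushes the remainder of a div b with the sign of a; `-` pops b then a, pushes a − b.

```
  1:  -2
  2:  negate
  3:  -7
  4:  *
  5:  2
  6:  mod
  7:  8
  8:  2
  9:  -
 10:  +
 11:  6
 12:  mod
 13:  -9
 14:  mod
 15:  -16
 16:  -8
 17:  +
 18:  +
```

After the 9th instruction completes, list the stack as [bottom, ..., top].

-2      -2
negate  2
-7      2 -7
*       -14
2       -14 2
mod     0
8       0 8
2       0 8 2
-       0 6

[0, 6]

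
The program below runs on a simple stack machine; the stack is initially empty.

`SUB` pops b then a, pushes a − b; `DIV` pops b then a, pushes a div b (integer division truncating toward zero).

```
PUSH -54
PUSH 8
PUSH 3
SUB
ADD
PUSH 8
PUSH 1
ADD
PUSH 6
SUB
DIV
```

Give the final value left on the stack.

-16

PUSH -54 : [-54]
PUSH 8   : [-54, 8]
PUSH 3   : [-54, 8, 3]
SUB      : [-54, 5]
ADD      : [-49]
PUSH 8   : [-49, 8]
PUSH 1   : [-49, 8, 1]
ADD      : [-49, 9]
PUSH 6   : [-49, 9, 6]
SUB      : [-49, 3]
DIV      : [-16]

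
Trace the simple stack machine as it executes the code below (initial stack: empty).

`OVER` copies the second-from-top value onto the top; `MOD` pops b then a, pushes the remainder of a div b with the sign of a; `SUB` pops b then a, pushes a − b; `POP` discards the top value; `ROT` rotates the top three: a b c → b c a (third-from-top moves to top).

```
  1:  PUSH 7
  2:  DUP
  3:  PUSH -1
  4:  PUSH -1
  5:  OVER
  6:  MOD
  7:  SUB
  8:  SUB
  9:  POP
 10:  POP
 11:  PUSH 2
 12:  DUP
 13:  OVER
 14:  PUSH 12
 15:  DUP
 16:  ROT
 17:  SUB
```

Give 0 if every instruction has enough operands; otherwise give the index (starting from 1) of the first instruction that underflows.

0

PUSH 7  -> [7]
DUP     -> [7, 7]
PUSH -1 -> [7, 7, -1]
PUSH -1 -> [7, 7, -1, -1]
OVER    -> [7, 7, -1, -1, -1]
MOD     -> [7, 7, -1, 0]
SUB     -> [7, 7, -1]
SUB     -> [7, 8]
POP     -> [7]
POP     -> []
PUSH 2  -> [2]
DUP     -> [2, 2]
OVER    -> [2, 2, 2]
PUSH 12 -> [2, 2, 2, 12]
DUP     -> [2, 2, 2, 12, 12]
ROT     -> [2, 2, 12, 12, 2]
SUB     -> [2, 2, 12, 10]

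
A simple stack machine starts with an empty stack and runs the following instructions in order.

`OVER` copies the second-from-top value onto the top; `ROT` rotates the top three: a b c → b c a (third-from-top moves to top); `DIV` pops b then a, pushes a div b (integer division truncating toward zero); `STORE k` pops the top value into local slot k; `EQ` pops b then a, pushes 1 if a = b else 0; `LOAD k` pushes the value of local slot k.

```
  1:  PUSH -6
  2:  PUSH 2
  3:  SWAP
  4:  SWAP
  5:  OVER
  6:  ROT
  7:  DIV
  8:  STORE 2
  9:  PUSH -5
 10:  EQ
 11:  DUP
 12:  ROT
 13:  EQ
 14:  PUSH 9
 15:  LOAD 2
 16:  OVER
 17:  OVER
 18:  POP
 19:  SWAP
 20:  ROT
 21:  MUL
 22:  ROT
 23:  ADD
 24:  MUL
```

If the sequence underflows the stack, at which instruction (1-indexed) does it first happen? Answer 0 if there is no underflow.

12

PUSH -6 : -6
PUSH 2  : -6 2
SWAP    : 2 -6
SWAP    : -6 2
OVER    : -6 2 -6
ROT     : 2 -6 -6
DIV     : 2 1
STORE 2 : 2
PUSH -5 : 2 -5
EQ      : 0
DUP     : 0 0
ROT  — needs 3 operands, stack has 2 → underflow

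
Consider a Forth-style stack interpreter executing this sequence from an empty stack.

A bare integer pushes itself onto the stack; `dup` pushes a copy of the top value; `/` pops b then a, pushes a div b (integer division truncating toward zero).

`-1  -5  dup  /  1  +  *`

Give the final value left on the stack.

-2

-1  → -1
-5  → -1 -5
dup → -1 -5 -5
/   → -1 1
1   → -1 1 1
+   → -1 2
*   → -2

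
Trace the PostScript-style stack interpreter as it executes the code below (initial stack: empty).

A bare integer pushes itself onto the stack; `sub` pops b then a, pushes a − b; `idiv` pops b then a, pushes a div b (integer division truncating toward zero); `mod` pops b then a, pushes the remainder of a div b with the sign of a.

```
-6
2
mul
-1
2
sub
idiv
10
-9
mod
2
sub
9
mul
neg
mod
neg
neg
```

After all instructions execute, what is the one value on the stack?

-6   : [-6]
2    : [-6, 2]
mul  : [-12]
-1   : [-12, -1]
2    : [-12, -1, 2]
sub  : [-12, -3]
idiv : [4]
10   : [4, 10]
-9   : [4, 10, -9]
mod  : [4, 1]
2    : [4, 1, 2]
sub  : [4, -1]
9    : [4, -1, 9]
mul  : [4, -9]
neg  : [4, 9]
mod  : [4]
neg  : [-4]
neg  : [4]

4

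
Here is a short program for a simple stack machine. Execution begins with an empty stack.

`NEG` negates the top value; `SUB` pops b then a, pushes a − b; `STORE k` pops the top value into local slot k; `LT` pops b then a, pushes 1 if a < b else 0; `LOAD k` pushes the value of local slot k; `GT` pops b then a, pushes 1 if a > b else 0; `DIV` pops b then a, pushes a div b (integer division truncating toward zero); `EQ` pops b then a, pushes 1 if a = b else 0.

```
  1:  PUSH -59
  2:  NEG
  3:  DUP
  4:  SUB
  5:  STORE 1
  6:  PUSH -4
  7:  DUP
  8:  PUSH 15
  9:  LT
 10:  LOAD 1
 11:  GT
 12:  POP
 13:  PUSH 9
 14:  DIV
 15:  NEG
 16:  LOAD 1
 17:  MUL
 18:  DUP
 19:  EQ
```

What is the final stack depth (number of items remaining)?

1

PUSH -59  [-59]
NEG       [59]
DUP       [59, 59]
SUB       [0]
STORE 1   []
PUSH -4   [-4]
DUP       [-4, -4]
PUSH 15   [-4, -4, 15]
LT        [-4, 1]
LOAD 1    [-4, 1, 0]
GT        [-4, 1]
POP       [-4]
PUSH 9    [-4, 9]
DIV       [0]
NEG       [0]
LOAD 1    [0, 0]
MUL       [0]
DUP       [0, 0]
EQ        [1]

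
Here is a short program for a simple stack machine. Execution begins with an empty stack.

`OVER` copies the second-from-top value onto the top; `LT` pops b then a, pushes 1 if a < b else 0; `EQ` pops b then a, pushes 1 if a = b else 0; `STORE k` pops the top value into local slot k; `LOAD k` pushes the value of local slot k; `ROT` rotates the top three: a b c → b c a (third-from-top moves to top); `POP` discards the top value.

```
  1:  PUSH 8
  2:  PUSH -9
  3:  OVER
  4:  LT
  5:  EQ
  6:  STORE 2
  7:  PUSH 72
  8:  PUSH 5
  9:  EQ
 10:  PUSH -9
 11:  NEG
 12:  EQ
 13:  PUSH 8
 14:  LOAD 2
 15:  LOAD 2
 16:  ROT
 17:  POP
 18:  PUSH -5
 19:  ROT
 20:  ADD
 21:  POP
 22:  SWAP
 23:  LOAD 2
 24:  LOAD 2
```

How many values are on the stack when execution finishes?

4

PUSH 8  : [8]
PUSH -9 : [8, -9]
OVER    : [8, -9, 8]
LT      : [8, 1]
EQ      : [0]
STORE 2 : []
PUSH 72 : [72]
PUSH 5  : [72, 5]
EQ      : [0]
PUSH -9 : [0, -9]
NEG     : [0, 9]
EQ      : [0]
PUSH 8  : [0, 8]
LOAD 2  : [0, 8, 0]
LOAD 2  : [0, 8, 0, 0]
ROT     : [0, 0, 0, 8]
POP     : [0, 0, 0]
PUSH -5 : [0, 0, 0, -5]
ROT     : [0, 0, -5, 0]
ADD     : [0, 0, -5]
POP     : [0, 0]
SWAP    : [0, 0]
LOAD 2  : [0, 0, 0]
LOAD 2  : [0, 0, 0, 0]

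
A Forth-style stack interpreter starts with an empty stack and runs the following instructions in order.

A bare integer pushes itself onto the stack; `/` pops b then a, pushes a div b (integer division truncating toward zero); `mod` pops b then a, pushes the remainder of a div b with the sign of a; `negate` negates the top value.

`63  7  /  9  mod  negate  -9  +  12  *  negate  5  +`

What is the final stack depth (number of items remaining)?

1

63     -> 63
7      -> 63 7
/      -> 9
9      -> 9 9
mod    -> 0
negate -> 0
-9     -> 0 -9
+      -> -9
12     -> -9 12
*      -> -108
negate -> 108
5      -> 108 5
+      -> 113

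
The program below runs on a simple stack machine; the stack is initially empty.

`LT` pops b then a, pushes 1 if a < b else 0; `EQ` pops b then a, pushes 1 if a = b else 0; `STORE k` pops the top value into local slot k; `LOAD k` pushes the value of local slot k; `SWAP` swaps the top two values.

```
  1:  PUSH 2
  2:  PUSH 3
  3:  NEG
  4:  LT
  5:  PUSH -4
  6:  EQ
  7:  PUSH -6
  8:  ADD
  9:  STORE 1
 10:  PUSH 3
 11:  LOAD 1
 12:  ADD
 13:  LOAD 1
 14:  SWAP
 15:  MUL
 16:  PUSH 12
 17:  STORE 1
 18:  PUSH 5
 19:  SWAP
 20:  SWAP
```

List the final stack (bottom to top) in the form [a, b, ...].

[18, 5]

PUSH 2   [2]
PUSH 3   [2, 3]
NEG      [2, -3]
LT       [0]
PUSH -4  [0, -4]
EQ       [0]
PUSH -6  [0, -6]
ADD      [-6]
STORE 1  []
PUSH 3   [3]
LOAD 1   [3, -6]
ADD      [-3]
LOAD 1   [-3, -6]
SWAP     [-6, -3]
MUL      [18]
PUSH 12  [18, 12]
STORE 1  [18]
PUSH 5   [18, 5]
SWAP     [5, 18]
SWAP     [18, 5]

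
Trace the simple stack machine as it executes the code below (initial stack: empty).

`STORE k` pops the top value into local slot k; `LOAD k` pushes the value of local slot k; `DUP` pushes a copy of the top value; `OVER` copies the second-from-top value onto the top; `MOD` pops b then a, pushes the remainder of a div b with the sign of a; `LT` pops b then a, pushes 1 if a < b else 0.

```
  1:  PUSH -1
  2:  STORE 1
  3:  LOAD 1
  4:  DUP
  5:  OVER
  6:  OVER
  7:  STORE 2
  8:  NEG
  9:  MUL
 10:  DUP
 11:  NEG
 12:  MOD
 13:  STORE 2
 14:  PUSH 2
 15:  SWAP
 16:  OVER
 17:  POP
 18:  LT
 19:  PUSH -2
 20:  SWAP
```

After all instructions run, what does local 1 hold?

PUSH -1  [-1]
STORE 1  []
LOAD 1   [-1]
DUP      [-1, -1]
OVER     [-1, -1, -1]
OVER     [-1, -1, -1, -1]
STORE 2  [-1, -1, -1]
NEG      [-1, -1, 1]
MUL      [-1, -1]
DUP      [-1, -1, -1]
NEG      [-1, -1, 1]
MOD      [-1, 0]
STORE 2  [-1]
PUSH 2   [-1, 2]
SWAP     [2, -1]
OVER     [2, -1, 2]
POP      [2, -1]
LT       [0]
PUSH -2  [0, -2]
SWAP     [-2, 0]

-1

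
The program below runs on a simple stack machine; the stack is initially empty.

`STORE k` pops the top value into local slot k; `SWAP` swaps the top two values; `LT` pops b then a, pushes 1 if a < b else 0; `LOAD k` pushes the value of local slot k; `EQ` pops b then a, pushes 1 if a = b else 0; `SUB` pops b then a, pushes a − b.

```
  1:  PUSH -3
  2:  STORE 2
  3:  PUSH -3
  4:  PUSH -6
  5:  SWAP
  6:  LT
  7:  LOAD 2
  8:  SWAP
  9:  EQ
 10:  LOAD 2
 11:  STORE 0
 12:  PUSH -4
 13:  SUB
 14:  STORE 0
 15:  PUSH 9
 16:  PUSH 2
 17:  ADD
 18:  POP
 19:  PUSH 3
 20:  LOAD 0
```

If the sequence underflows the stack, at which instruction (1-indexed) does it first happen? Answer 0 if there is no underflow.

0

PUSH -3 -> -3
STORE 2 -> (empty)
PUSH -3 -> -3
PUSH -6 -> -3 -6
SWAP    -> -6 -3
LT      -> 1
LOAD 2  -> 1 -3
SWAP    -> -3 1
EQ      -> 0
LOAD 2  -> 0 -3
STORE 0 -> 0
PUSH -4 -> 0 -4
SUB     -> 4
STORE 0 -> (empty)
PUSH 9  -> 9
PUSH 2  -> 9 2
ADD     -> 11
POP     -> (empty)
PUSH 3  -> 3
LOAD 0  -> 3 4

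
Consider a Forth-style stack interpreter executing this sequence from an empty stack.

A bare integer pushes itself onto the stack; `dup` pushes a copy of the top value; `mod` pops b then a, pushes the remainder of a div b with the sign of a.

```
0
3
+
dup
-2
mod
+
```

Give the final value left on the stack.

0   : 0
3   : 0 3
+   : 3
dup : 3 3
-2  : 3 3 -2
mod : 3 1
+   : 4

4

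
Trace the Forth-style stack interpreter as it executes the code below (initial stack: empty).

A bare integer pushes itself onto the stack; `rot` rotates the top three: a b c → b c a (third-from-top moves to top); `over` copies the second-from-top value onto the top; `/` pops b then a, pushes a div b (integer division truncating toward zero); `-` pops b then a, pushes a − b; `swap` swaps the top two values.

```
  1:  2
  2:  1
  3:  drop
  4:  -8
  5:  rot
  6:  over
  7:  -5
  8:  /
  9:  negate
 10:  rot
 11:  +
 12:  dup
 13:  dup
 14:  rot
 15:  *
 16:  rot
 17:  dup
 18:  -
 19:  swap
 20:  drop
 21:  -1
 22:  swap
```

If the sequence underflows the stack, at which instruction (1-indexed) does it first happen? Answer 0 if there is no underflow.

5

2    : [2]
1    : [2, 1]
drop : [2]
-8   : [2, -8]
rot  — needs 3 operands, stack has 2 → underflow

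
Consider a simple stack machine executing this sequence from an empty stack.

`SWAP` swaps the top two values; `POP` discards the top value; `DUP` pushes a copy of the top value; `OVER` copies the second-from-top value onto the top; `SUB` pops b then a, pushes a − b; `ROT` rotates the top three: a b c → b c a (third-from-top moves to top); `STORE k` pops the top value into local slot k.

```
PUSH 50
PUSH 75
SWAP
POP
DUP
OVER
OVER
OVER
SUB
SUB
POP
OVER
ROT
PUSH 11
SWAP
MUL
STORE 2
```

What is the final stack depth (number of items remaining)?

2

PUSH 50  [50]
PUSH 75  [50, 75]
SWAP     [75, 50]
POP      [75]
DUP      [75, 75]
OVER     [75, 75, 75]
OVER     [75, 75, 75, 75]
OVER     [75, 75, 75, 75, 75]
SUB      [75, 75, 75, 0]
SUB      [75, 75, 75]
POP      [75, 75]
OVER     [75, 75, 75]
ROT      [75, 75, 75]
PUSH 11  [75, 75, 75, 11]
SWAP     [75, 75, 11, 75]
MUL      [75, 75, 825]
STORE 2  [75, 75]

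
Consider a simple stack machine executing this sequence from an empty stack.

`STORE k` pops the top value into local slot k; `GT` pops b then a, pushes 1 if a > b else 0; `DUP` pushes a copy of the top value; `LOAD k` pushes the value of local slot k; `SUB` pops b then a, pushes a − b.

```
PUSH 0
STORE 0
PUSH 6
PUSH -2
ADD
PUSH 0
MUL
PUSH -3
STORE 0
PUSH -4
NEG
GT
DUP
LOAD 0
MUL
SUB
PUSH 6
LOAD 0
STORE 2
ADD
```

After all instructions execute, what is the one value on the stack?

6

PUSH 0  → 0
STORE 0 → (empty)
PUSH 6  → 6
PUSH -2 → 6 -2
ADD     → 4
PUSH 0  → 4 0
MUL     → 0
PUSH -3 → 0 -3
STORE 0 → 0
PUSH -4 → 0 -4
NEG     → 0 4
GT      → 0
DUP     → 0 0
LOAD 0  → 0 0 -3
MUL     → 0 0
SUB     → 0
PUSH 6  → 0 6
LOAD 0  → 0 6 -3
STORE 2 → 0 6
ADD     → 6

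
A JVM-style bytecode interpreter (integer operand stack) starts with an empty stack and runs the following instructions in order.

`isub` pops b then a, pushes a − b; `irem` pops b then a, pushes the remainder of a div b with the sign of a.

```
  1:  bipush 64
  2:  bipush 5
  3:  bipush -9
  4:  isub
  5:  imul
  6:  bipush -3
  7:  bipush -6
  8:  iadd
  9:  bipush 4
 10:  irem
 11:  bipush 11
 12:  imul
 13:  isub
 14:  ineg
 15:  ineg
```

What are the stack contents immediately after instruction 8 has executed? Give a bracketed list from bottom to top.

bipush 64 : [64]
bipush 5  : [64, 5]
bipush -9 : [64, 5, -9]
isub      : [64, 14]
imul      : [896]
bipush -3 : [896, -3]
bipush -6 : [896, -3, -6]
iadd      : [896, -9]

[896, -9]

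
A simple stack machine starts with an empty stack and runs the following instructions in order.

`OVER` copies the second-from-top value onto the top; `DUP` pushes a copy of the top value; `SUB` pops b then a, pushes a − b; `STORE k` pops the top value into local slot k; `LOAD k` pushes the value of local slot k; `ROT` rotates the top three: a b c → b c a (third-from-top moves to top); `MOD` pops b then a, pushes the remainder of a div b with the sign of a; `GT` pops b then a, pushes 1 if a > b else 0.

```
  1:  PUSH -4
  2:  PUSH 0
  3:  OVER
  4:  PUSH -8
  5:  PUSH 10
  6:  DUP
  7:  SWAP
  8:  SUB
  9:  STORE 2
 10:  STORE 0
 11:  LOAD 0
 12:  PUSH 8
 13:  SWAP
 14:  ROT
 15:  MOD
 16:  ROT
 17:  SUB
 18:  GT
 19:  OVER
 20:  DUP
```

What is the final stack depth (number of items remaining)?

4

PUSH -4  [-4]
PUSH 0   [-4, 0]
OVER     [-4, 0, -4]
PUSH -8  [-4, 0, -4, -8]
PUSH 10  [-4, 0, -4, -8, 10]
DUP      [-4, 0, -4, -8, 10, 10]
SWAP     [-4, 0, -4, -8, 10, 10]
SUB      [-4, 0, -4, -8, 0]
STORE 2  [-4, 0, -4, -8]
STORE 0  [-4, 0, -4]
LOAD 0   [-4, 0, -4, -8]
PUSH 8   [-4, 0, -4, -8, 8]
SWAP     [-4, 0, -4, 8, -8]
ROT      [-4, 0, 8, -8, -4]
MOD      [-4, 0, 8, 0]
ROT      [-4, 8, 0, 0]
SUB      [-4, 8, 0]
GT       [-4, 1]
OVER     [-4, 1, -4]
DUP      [-4, 1, -4, -4]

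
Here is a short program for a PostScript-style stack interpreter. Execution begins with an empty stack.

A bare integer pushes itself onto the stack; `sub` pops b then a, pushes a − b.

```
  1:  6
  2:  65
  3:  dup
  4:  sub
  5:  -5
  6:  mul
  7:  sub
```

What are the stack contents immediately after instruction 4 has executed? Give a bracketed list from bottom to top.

6   → 6
65  → 6 65
dup → 6 65 65
sub → 6 0

[6, 0]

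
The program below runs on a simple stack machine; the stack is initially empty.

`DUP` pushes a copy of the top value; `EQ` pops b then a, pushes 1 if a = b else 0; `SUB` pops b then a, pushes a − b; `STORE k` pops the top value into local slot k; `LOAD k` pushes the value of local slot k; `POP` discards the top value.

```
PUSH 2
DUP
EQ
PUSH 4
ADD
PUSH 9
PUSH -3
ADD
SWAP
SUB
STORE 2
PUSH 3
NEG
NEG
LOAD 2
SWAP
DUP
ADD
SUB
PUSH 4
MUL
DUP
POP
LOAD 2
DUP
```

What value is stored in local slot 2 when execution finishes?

1

PUSH 2  → 2
DUP     → 2 2
EQ      → 1
PUSH 4  → 1 4
ADD     → 5
PUSH 9  → 5 9
PUSH -3 → 5 9 -3
ADD     → 5 6
SWAP    → 6 5
SUB     → 1
STORE 2 → (empty)
PUSH 3  → 3
NEG     → -3
NEG     → 3
LOAD 2  → 3 1
SWAP    → 1 3
DUP     → 1 3 3
ADD     → 1 6
SUB     → -5
PUSH 4  → -5 4
MUL     → -20
DUP     → -20 -20
POP     → -20
LOAD 2  → -20 1
DUP     → -20 1 1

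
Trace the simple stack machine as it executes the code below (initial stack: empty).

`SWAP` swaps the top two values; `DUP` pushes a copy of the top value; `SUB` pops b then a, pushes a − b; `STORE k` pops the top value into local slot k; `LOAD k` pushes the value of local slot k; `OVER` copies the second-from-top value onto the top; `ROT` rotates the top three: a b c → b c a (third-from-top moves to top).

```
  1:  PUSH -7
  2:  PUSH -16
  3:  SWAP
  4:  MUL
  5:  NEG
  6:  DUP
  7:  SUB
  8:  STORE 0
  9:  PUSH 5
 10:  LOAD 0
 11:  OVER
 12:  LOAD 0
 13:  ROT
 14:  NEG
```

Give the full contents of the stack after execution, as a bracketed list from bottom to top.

[5, 5, 0, 0]

PUSH -7  → -7
PUSH -16 → -7 -16
SWAP     → -16 -7
MUL      → 112
NEG      → -112
DUP      → -112 -112
SUB      → 0
STORE 0  → (empty)
PUSH 5   → 5
LOAD 0   → 5 0
OVER     → 5 0 5
LOAD 0   → 5 0 5 0
ROT      → 5 5 0 0
NEG      → 5 5 0 0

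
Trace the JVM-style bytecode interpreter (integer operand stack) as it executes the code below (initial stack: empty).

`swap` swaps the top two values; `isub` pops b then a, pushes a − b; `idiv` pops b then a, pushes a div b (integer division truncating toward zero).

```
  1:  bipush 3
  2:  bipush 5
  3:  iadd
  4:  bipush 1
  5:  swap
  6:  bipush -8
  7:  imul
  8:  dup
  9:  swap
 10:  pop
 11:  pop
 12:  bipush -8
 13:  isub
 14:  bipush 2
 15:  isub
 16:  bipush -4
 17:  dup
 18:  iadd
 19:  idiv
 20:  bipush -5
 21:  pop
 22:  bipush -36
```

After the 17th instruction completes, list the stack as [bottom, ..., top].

bipush 3  → [3]
bipush 5  → [3, 5]
iadd      → [8]
bipush 1  → [8, 1]
swap      → [1, 8]
bipush -8 → [1, 8, -8]
imul      → [1, -64]
dup       → [1, -64, -64]
swap      → [1, -64, -64]
pop       → [1, -64]
pop       → [1]
bipush -8 → [1, -8]
isub      → [9]
bipush 2  → [9, 2]
isub      → [7]
bipush -4 → [7, -4]
dup       → [7, -4, -4]

[7, -4, -4]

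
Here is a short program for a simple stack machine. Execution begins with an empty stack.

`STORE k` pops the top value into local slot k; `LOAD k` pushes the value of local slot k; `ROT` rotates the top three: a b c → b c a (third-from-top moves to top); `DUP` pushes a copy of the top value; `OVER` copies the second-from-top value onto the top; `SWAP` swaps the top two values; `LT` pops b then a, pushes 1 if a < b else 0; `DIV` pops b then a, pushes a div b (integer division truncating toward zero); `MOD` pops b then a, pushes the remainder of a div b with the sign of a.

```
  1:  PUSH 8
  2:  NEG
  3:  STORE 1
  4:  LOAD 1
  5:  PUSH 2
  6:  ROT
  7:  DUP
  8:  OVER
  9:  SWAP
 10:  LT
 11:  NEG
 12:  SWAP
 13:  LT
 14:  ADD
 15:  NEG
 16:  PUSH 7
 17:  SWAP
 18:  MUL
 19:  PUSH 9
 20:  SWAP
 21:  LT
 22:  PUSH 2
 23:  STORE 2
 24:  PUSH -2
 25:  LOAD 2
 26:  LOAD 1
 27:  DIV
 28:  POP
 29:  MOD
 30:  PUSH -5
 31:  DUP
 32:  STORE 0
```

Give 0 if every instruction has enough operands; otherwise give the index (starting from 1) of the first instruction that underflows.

PUSH 8  → [8]
NEG     → [-8]
STORE 1 → []
LOAD 1  → [-8]
PUSH 2  → [-8, 2]
ROT  — needs 3 operands, stack has 2 → underflow

6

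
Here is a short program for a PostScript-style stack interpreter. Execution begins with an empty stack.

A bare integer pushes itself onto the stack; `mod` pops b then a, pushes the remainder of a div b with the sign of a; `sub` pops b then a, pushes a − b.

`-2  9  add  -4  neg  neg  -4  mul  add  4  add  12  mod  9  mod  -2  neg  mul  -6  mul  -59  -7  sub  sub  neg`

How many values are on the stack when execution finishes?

1

-2  : [-2]
9   : [-2, 9]
add : [7]
-4  : [7, -4]
neg : [7, 4]
neg : [7, -4]
-4  : [7, -4, -4]
mul : [7, 16]
add : [23]
4   : [23, 4]
add : [27]
12  : [27, 12]
mod : [3]
9   : [3, 9]
mod : [3]
-2  : [3, -2]
neg : [3, 2]
mul : [6]
-6  : [6, -6]
mul : [-36]
-59 : [-36, -59]
-7  : [-36, -59, -7]
sub : [-36, -52]
sub : [16]
neg : [-16]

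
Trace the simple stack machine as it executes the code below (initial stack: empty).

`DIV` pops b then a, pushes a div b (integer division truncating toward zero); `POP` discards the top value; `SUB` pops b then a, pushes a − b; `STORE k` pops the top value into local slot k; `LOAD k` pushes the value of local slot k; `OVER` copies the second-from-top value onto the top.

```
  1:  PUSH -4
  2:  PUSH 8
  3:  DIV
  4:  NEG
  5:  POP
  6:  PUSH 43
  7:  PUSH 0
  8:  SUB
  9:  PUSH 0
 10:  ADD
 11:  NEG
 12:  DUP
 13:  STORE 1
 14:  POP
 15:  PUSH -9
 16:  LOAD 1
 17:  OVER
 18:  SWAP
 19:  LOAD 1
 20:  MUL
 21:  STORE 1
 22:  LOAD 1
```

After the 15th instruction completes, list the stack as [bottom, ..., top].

PUSH -4  [-4]
PUSH 8   [-4, 8]
DIV      [0]
NEG      [0]
POP      []
PUSH 43  [43]
PUSH 0   [43, 0]
SUB      [43]
PUSH 0   [43, 0]
ADD      [43]
NEG      [-43]
DUP      [-43, -43]
STORE 1  [-43]
POP      []
PUSH -9  [-9]

[-9]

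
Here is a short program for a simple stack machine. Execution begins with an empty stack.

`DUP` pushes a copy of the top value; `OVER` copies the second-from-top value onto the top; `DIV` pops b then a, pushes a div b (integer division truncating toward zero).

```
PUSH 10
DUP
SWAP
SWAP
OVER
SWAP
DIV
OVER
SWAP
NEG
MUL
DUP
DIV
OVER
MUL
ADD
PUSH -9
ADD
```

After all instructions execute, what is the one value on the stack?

11

PUSH 10 : [10]
DUP     : [10, 10]
SWAP    : [10, 10]
SWAP    : [10, 10]
OVER    : [10, 10, 10]
SWAP    : [10, 10, 10]
DIV     : [10, 1]
OVER    : [10, 1, 10]
SWAP    : [10, 10, 1]
NEG     : [10, 10, -1]
MUL     : [10, -10]
DUP     : [10, -10, -10]
DIV     : [10, 1]
OVER    : [10, 1, 10]
MUL     : [10, 10]
ADD     : [20]
PUSH -9 : [20, -9]
ADD     : [11]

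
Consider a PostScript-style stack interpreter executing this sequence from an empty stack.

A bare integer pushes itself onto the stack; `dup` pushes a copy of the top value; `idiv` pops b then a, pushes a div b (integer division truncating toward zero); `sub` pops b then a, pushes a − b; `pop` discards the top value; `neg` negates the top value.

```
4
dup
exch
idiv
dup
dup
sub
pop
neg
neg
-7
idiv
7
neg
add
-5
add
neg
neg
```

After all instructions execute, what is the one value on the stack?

4     [4]
dup   [4, 4]
exch  [4, 4]
idiv  [1]
dup   [1, 1]
dup   [1, 1, 1]
sub   [1, 0]
pop   [1]
neg   [-1]
neg   [1]
-7    [1, -7]
idiv  [0]
7     [0, 7]
neg   [0, -7]
add   [-7]
-5    [-7, -5]
add   [-12]
neg   [12]
neg   [-12]

-12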